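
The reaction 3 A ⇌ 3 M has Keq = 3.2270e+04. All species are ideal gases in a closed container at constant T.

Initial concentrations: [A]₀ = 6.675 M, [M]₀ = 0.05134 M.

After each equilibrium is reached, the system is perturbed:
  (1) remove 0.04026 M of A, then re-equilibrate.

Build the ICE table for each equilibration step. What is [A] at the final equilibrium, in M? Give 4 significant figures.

[A]_eq = 0.2036 M

Q₀ = 4.5500e-07 vs Keq = 3.2270e+04 ⇒ Q<K, forward
Step 1:
                    A           M
  I             6.675     0.05134
  C             -6.47        6.47
  E            0.2048       6.522
  solve Keq expr → x = 2.157; check Q = 3.2270e+04
Then remove 0.04026 M of A.
Step 2:
                    A           M
  I            0.1646       6.522
  C           0.03903    -0.03903
  E            0.2036       6.482
  solve Keq expr → x = -0.01301; check Q = 3.2270e+04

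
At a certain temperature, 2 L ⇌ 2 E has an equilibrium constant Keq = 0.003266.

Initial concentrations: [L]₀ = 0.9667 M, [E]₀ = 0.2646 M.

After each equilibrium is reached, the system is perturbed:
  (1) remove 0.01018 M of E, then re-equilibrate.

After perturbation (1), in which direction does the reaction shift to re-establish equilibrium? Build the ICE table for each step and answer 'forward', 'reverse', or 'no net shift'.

Direction: forward

Q₀ = 0.07492 vs Keq = 0.003266 ⇒ Q>K, reverse
Step 1:
                    L           E
  init         0.9667      0.2646
  Δ             0.198      -0.198
  eq            1.165     0.06656
  solve Keq expr → x = -0.09902; check Q = 0.003266
Then remove 0.01018 M of E.
Step 2:
                    L           E
  init          1.165     0.05638
  Δ          -0.00963     0.00963
  eq            1.155     0.06601
  solve Keq expr → x = 0.004815; check Q = 0.003266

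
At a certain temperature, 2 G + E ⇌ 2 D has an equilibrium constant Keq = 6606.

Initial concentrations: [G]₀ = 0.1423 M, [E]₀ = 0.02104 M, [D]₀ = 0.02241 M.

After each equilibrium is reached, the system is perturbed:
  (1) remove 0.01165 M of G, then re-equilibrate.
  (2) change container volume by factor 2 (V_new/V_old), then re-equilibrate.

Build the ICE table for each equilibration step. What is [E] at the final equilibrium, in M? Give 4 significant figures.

Q₀ = 1.179 vs Keq = 6606 ⇒ Q<K, forward
Step 1:
                   G          E          D
  Initial     0.1423    0.02104    0.02241
  Change    -0.04196   -0.02098    0.04196
  Equil       0.1003 6.2284e-05    0.06437
  solve Keq expr → x = 0.02098; check Q = 6606
Then remove 0.01165 M of G.
Step 2:
                   G          E          D
  Initial    0.08869 6.2284e-05    0.06437
  Change  3.4578e-05 1.7289e-05 -3.4578e-05
  Equil      0.08873 7.9573e-05    0.06433
  solve Keq expr → x = -1.7289e-05; check Q = 6606
Then change container volume by factor 2 (V_new/V_old).
Step 3:
                   G          E          D
  Initial    0.04436 3.9787e-05    0.03217
  Change  7.8243e-05 3.9121e-05 -7.8243e-05
  Equil      0.04444 7.8908e-05    0.03209
  solve Keq expr → x = -3.9121e-05; check Q = 6606

[E]_eq = 7.8908e-05 M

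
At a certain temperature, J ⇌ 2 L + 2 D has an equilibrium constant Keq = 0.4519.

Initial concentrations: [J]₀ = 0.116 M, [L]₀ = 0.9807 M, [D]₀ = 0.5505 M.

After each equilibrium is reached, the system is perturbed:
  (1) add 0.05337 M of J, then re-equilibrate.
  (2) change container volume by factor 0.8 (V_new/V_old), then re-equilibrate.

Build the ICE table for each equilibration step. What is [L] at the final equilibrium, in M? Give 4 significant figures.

[L]_eq = 0.9536 M

Q₀ = 2.513 vs Keq = 0.4519 ⇒ Q>K, reverse
Step 1:
                   J          L          D
  Initial      0.116     0.9807     0.5505
  Change     0.08727    -0.1745    -0.1745
  Equil       0.2033     0.8062      0.376
  solve Keq expr → x = -0.08727; check Q = 0.4519
Then add 0.05337 M of J.
Step 2:
                   J          L          D
  Initial     0.2566     0.8062      0.376
  Change    -0.01215     0.0243     0.0243
  Equil       0.2445     0.8305     0.4003
  solve Keq expr → x = 0.01215; check Q = 0.4519
Then change container volume by factor 0.8 (V_new/V_old).
Step 3:
                   J          L          D
  Initial     0.3056      1.038     0.5003
  Change     0.04226   -0.08452   -0.08452
  Equil       0.3479     0.9536     0.4158
  solve Keq expr → x = -0.04226; check Q = 0.4519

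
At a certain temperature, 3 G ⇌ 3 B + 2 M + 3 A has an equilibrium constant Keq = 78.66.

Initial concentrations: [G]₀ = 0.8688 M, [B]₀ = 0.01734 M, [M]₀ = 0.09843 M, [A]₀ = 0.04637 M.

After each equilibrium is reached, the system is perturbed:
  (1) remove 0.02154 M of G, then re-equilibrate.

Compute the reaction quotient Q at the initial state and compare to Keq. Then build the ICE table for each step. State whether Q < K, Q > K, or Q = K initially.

Q₀ = 7.6799e-12; Q < K (proceeds forward)

Q₀ = 7.6799e-12 vs Keq = 78.66 ⇒ Q<K, forward
Step 1:
                    G           B           M           A
  Initial      0.8688     0.01734     0.09843     0.04637
  Change      -0.7631      0.7631      0.5087      0.7631
  Equil        0.1057      0.7804      0.6072      0.8095
  solve Keq expr → x = 0.2544; check Q = 78.66
Then remove 0.02154 M of G.
Step 2:
                    G           B           M           A
  Initial     0.08418      0.7804      0.6072      0.8095
  Change       0.0161     -0.0161    -0.01073     -0.0161
  Equil        0.1003      0.7643      0.5964      0.7934
  solve Keq expr → x = -0.005367; check Q = 78.66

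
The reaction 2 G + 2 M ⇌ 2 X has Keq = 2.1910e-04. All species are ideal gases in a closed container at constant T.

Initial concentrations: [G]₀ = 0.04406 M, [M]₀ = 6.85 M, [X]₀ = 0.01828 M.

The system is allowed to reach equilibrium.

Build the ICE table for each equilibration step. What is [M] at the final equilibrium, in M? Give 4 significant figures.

[M]_eq = 6.863 M

Q₀ = 0.003668 vs Keq = 2.1910e-04 ⇒ Q>K, reverse
Step 1:
                  G         M         X
  Initial   0.04406      6.85   0.01828
  Change    0.01253   0.01253  -0.01253
  Equil     0.05659     6.863  0.005749
  solve Keq expr → x = -0.006266; check Q = 2.1910e-04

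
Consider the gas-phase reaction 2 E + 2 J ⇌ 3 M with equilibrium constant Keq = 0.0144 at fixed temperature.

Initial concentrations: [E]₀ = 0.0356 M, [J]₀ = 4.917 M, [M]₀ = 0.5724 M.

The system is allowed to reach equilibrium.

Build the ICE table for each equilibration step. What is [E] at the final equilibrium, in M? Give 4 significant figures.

Q₀ = 6.121 vs Keq = 0.0144 ⇒ Q>K, reverse
Step 1:
                   E          J          M
  Initial     0.0356      4.917     0.5724
  Change      0.1986     0.1986    -0.2979
  Equil       0.2342      5.116     0.2745
  solve Keq expr → x = -0.09931; check Q = 0.0144

[E]_eq = 0.2342 M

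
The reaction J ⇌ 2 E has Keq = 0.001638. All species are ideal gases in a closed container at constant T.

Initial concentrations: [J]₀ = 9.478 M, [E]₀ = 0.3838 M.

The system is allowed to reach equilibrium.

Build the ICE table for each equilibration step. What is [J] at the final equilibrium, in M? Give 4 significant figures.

Q₀ = 0.01554 vs Keq = 0.001638 ⇒ Q>K, reverse
Step 1:
                  J         E
  I           9.478    0.3838
  C          0.1292   -0.2584
  E           9.607    0.1254
  solve Keq expr → x = -0.1292; check Q = 0.001638

[J]_eq = 9.607 M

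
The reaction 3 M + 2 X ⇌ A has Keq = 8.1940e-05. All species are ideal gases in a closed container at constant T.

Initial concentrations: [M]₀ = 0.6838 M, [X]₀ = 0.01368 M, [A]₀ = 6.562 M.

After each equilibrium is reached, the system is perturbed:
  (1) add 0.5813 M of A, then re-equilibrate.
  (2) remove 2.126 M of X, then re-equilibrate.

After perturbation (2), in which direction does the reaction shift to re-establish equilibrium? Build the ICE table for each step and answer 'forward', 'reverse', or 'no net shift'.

Q₀ = 1.0967e+05 vs Keq = 8.1940e-05 ⇒ Q>K, reverse
Step 1:
                    M           X           A
  I            0.6838     0.01368       6.562
  C             9.456       6.304      -3.152
  E             10.14       6.318        3.41
  solve Keq expr → x = -3.152; check Q = 8.1940e-05
Then add 0.5813 M of A.
Step 2:
                    M           X           A
  I             10.14       6.318       3.991
  C            0.2693      0.1795    -0.08976
  E             10.41       6.497       3.901
  solve Keq expr → x = -0.08976; check Q = 8.1940e-05
Then remove 2.126 M of X.
Step 3:
                    M           X           A
  I             10.41       4.371       3.901
  C             1.234       0.823     -0.4115
  E             11.64       5.194        3.49
  solve Keq expr → x = -0.4115; check Q = 8.1940e-05

Direction: reverse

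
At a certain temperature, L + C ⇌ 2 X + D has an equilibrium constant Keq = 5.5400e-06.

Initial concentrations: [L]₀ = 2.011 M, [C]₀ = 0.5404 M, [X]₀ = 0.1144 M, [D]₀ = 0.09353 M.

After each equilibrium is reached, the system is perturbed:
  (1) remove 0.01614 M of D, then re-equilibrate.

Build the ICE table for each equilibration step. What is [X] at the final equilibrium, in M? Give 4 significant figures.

[X]_eq = 0.01552 M

Q₀ = 0.001126 vs Keq = 5.5400e-06 ⇒ Q>K, reverse
Step 1:
                   L          C          X          D
  Initial      2.011     0.5404     0.1144    0.09353
  Change     0.05091    0.05091    -0.1018   -0.05091
  Equil        2.062     0.5913    0.01259    0.04262
  solve Keq expr → x = -0.05091; check Q = 5.5400e-06
Then remove 0.01614 M of D.
Step 2:
                   L          C          X          D
  Initial      2.062     0.5913    0.01259    0.02648
  Change   -0.001466  -0.001466   0.002932   0.001466
  Equil         2.06     0.5898    0.01552    0.02795
  solve Keq expr → x = 0.001466; check Q = 5.5400e-06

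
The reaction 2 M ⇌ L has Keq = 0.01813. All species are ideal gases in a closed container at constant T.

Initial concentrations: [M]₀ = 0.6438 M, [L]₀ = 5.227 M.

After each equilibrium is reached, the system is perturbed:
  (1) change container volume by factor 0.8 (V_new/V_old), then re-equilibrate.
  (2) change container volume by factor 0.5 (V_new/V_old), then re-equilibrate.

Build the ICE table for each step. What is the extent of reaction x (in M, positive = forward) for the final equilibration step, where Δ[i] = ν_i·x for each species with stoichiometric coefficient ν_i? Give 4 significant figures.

Q₀ = 12.61 vs Keq = 0.01813 ⇒ Q>K, reverse
Step 1:
                  M         L
  init       0.6438     5.227
  Δ           7.843    -3.921
  eq          8.486     1.306
  solve Keq expr → x = -3.921; check Q = 0.01813
Then change container volume by factor 0.8 (V_new/V_old).
Step 2:
                  M         L
  init        10.61     1.632
  Δ         -0.4657    0.2328
  eq          10.14     1.865
  solve Keq expr → x = 0.2328; check Q = 0.01813
Then change container volume by factor 0.5 (V_new/V_old).
Step 3:
                  M         L
  init        20.28      3.73
  Δ          -3.166     1.583
  eq          17.12     5.313
  solve Keq expr → x = 1.583; check Q = 0.01813

x = 1.583 M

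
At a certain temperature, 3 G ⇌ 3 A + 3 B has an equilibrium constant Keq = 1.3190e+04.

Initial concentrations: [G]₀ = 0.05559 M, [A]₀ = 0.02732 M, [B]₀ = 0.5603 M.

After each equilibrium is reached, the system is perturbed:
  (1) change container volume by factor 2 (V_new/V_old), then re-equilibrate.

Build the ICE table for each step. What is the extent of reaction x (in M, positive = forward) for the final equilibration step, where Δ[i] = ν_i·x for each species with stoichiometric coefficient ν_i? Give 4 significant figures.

Q₀ = 0.02088 vs Keq = 1.3190e+04 ⇒ Q<K, forward
Step 1:
                  G         A         B
  I         0.05559   0.02732    0.5603
  C        -0.05349   0.05349   0.05349
  E        0.002099   0.08081    0.6138
  solve Keq expr → x = 0.01783; check Q = 1.3190e+04
Then change container volume by factor 2 (V_new/V_old).
Step 2:
                  G         A         B
  I         0.00105   0.04041    0.3069
  C       -5.1721e-04 5.1721e-04 5.1721e-04
  E       5.3244e-04   0.04092    0.3074
  solve Keq expr → x = 1.7240e-04; check Q = 1.3190e+04

x = 1.7240e-04 M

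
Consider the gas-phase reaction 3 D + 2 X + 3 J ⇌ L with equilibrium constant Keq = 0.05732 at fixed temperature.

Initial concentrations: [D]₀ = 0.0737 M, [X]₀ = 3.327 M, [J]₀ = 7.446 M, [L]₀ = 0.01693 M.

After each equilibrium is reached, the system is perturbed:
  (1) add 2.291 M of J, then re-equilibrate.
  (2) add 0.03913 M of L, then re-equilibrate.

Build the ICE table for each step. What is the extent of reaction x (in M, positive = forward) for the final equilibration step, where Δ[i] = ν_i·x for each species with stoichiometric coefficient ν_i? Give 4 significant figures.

x = -0.003713 M

Q₀ = 0.009255 vs Keq = 0.05732 ⇒ Q<K, forward
Step 1:
                   D          X          J          L
  I           0.0737      3.327      7.446    0.01693
  C         -0.02709   -0.01806   -0.02709   0.009028
  E          0.04661      3.309      7.419    0.02596
  solve Keq expr → x = 0.009028; check Q = 0.05732
Then add 2.291 M of J.
Step 2:
                   D          X          J          L
  I          0.04661      3.309       9.71    0.02596
  C        -0.009519  -0.006346  -0.009519   0.003173
  E           0.0371      3.303        9.7    0.02913
  solve Keq expr → x = 0.003173; check Q = 0.05732
Then add 0.03913 M of L.
Step 3:
                   D          X          J          L
  I           0.0371      3.303        9.7    0.06826
  C          0.01114   0.007425    0.01114  -0.003713
  E          0.04823       3.31      9.712    0.06455
  solve Keq expr → x = -0.003713; check Q = 0.05732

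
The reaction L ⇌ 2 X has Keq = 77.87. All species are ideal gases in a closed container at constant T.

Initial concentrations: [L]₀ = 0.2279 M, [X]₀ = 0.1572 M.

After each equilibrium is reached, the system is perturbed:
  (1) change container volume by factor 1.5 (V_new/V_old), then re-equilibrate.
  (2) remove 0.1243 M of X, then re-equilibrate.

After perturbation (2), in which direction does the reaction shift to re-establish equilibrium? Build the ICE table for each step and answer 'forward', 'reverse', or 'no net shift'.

Direction: forward

Q₀ = 0.1084 vs Keq = 77.87 ⇒ Q<K, forward
Step 1:
                  L         X
  Initial    0.2279    0.1572
  Change    -0.2232    0.4464
  Equil    0.004679    0.6036
  solve Keq expr → x = 0.2232; check Q = 77.87
Then change container volume by factor 1.5 (V_new/V_old).
Step 2:
                  L         X
  Initial   0.00312    0.4024
  Change  -0.001019  0.002037
  Equil    0.002101    0.4045
  solve Keq expr → x = 0.001019; check Q = 77.87
Then remove 0.1243 M of X.
Step 3:
                  L         X
  Initial  0.002101    0.2802
  Change  -0.001077  0.002155
  Equil    0.001024    0.2823
  solve Keq expr → x = 0.001077; check Q = 77.87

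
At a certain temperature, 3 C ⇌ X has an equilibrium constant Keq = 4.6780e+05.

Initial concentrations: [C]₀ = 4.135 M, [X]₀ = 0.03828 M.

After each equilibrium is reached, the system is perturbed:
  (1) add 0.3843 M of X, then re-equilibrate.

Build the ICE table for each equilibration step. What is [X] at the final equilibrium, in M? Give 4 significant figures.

[X]_eq = 1.796 M

Q₀ = 5.4143e-04 vs Keq = 4.6780e+05 ⇒ Q<K, forward
Step 1:
                   C          X
  I            4.135    0.03828
  C           -4.121      1.374
  E          0.01445      1.412
  solve Keq expr → x = 1.374; check Q = 4.6780e+05
Then add 0.3843 M of X.
Step 2:
                   C          X
  I          0.01445      1.796
  C         0.001206 -4.0212e-04
  E          0.01566      1.796
  solve Keq expr → x = -4.0212e-04; check Q = 4.6780e+05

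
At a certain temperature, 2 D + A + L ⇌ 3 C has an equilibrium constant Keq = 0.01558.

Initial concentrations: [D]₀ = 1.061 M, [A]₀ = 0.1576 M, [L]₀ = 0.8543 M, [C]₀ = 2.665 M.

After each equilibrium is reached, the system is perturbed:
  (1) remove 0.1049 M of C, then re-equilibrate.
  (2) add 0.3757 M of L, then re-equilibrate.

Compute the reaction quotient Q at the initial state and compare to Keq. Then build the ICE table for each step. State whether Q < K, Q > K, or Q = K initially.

Q₀ = 124.9 vs Keq = 0.01558 ⇒ Q>K, reverse
Step 1:
                    D           A           L           C
  Initial       1.061      0.1576      0.8543       2.665
  Change        1.436      0.7179      0.7179      -2.154
  Equil         2.497      0.8755       1.572      0.5113
  solve Keq expr → x = -0.7179; check Q = 0.01558
Then remove 0.1049 M of C.
Step 2:
                    D           A           L           C
  Initial       2.497      0.8755       1.572      0.4064
  Change      -0.0587    -0.02935    -0.02935     0.08805
  Equil         2.438      0.8461       1.543      0.4945
  solve Keq expr → x = 0.02935; check Q = 0.01558
Then add 0.3757 M of L.
Step 3:
                    D           A           L           C
  Initial       2.438      0.8461       1.919      0.4945
  Change     -0.02075    -0.01037    -0.01037     0.03112
  Equil         2.417      0.8358       1.908      0.5256
  solve Keq expr → x = 0.01037; check Q = 0.01558

Q₀ = 124.9; Q > K (proceeds reverse)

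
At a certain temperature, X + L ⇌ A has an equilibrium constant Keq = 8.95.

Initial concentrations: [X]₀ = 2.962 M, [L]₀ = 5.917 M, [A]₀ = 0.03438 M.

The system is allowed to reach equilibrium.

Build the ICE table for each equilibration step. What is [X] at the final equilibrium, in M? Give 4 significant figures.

Q₀ = 0.001962 vs Keq = 8.95 ⇒ Q<K, forward
Step 1:
                  X         L         A
  I           2.962     5.917   0.03438
  C          -2.856    -2.856     2.856
  E          0.1055     3.061     2.891
  solve Keq expr → x = 2.856; check Q = 8.95

[X]_eq = 0.1055 M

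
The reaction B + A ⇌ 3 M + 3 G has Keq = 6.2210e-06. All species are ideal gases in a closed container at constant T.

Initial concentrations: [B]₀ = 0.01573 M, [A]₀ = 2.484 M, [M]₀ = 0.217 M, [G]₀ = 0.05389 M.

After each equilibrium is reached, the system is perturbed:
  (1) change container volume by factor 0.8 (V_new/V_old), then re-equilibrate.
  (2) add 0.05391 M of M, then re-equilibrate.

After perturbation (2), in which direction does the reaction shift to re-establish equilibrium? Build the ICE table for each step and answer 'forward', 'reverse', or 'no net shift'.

Direction: reverse

Q₀ = 4.0928e-05 vs Keq = 6.2210e-06 ⇒ Q>K, reverse
Step 1:
                   B          A          M          G
  I          0.01573      2.484      0.217    0.05389
  C          0.00623    0.00623   -0.01869   -0.01869
  E          0.02196       2.49     0.1983     0.0352
  solve Keq expr → x = -0.00623; check Q = 6.2210e-06
Then change container volume by factor 0.8 (V_new/V_old).
Step 2:
                   B          A          M          G
  I          0.02745      3.113     0.2479      0.044
  C         0.002971   0.002971  -0.008913  -0.008913
  E          0.03042      3.116      0.239    0.03509
  solve Keq expr → x = -0.002971; check Q = 6.2210e-06
Then add 0.05391 M of M.
Step 3:
                   B          A          M          G
  I          0.03042      3.116     0.2929    0.03509
  C         0.001786   0.001786  -0.005359  -0.005359
  E          0.03221      3.118     0.2875    0.02973
  solve Keq expr → x = -0.001786; check Q = 6.2210e-06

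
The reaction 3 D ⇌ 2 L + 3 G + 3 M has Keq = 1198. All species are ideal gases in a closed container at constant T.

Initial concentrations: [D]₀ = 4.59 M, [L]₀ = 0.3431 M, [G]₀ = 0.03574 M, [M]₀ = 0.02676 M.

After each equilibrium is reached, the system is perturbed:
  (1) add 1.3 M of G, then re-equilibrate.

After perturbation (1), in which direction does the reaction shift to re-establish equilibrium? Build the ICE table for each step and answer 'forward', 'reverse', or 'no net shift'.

Q₀ = 1.0649e-12 vs Keq = 1198 ⇒ Q<K, forward
Step 1:
                    D           L           G           M
  I              4.59      0.3431     0.03574     0.02676
  C            -3.028       2.018       3.028       3.028
  E             1.562       2.362       3.063       3.054
  solve Keq expr → x = 1.009; check Q = 1198
Then add 1.3 M of G.
Step 2:
                    D           L           G           M
  I             1.562       2.362       4.363       3.054
  C            0.2589     -0.1726     -0.2589     -0.2589
  E             1.821       2.189       4.104       2.795
  solve Keq expr → x = -0.08631; check Q = 1198

Direction: reverse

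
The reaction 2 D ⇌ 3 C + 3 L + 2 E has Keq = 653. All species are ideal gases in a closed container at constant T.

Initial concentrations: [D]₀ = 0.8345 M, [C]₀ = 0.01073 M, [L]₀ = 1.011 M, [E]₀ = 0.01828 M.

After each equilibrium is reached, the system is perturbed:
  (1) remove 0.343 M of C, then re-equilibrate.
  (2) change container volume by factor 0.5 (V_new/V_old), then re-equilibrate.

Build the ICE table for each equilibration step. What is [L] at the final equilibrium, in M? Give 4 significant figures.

[L]_eq = 3.841 M

Q₀ = 6.1257e-10 vs Keq = 653 ⇒ Q<K, forward
Step 1:
                    D           C           L           E
  Initial      0.8345     0.01073       1.011     0.01828
  Change      -0.7303       1.095       1.095      0.7303
  Equil        0.1042       1.106       2.106      0.7486
  solve Keq expr → x = 0.3652; check Q = 653
Then remove 0.343 M of C.
Step 2:
                    D           C           L           E
  Initial      0.1042      0.7632       2.106      0.7486
  Change     -0.03319     0.04979     0.04979     0.03319
  Equil         0.071       0.813       2.156      0.7818
  solve Keq expr → x = 0.0166; check Q = 653
Then change container volume by factor 0.5 (V_new/V_old).
Step 3:
                    D           C           L           E
  Initial       0.142       1.626       4.312       1.564
  Change       0.3144     -0.4716     -0.4716     -0.3144
  Equil        0.4564       1.154       3.841       1.249
  solve Keq expr → x = -0.1572; check Q = 653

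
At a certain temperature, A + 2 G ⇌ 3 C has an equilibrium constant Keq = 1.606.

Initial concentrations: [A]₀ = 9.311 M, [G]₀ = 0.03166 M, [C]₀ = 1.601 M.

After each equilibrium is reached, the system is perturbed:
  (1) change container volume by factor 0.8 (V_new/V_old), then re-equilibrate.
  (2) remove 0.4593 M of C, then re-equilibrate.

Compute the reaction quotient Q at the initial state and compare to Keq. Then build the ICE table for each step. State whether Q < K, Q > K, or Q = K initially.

Q₀ = 439.7 vs Keq = 1.606 ⇒ Q>K, reverse
Step 1:
                  A         G         C
  Initial     9.311   0.03166     1.601
  Change     0.1454    0.2909   -0.4363
  Equil       9.456    0.3225     1.165
  solve Keq expr → x = -0.1454; check Q = 1.606
Then change container volume by factor 0.8 (V_new/V_old).
Step 2:
                  A         G         C
  Initial     11.82    0.4032     1.456
  Change          0         0         0
  Equil       11.82    0.4032     1.456
  solve Keq expr → x = 0; check Q = 1.606
Then remove 0.4593 M of C.
Step 3:
                  A         G         C
  Initial     11.82    0.4032    0.9966
  Change   -0.05665   -0.1133      0.17
  Equil       11.76    0.2899     1.167
  solve Keq expr → x = 0.05665; check Q = 1.606

Q₀ = 439.7; Q > K (proceeds reverse)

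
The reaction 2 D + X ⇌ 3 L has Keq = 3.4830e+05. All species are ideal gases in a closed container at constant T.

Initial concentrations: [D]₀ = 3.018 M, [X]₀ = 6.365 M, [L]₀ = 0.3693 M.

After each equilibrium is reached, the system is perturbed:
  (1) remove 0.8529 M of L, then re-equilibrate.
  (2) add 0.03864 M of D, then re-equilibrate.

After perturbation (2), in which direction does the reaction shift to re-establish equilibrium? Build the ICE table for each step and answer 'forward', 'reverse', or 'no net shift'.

Q₀ = 8.6876e-04 vs Keq = 3.4830e+05 ⇒ Q<K, forward
Step 1:
                    D           X           L
  Initial       3.018       6.365      0.3693
  Change        -3.01      -1.505       4.515
  Equil      0.008296        4.86       4.884
  solve Keq expr → x = 1.505; check Q = 3.4830e+05
Then remove 0.8529 M of L.
Step 2:
                    D           X           L
  Initial    0.008296        4.86       4.031
  Change    -0.002067   -0.001034    0.003101
  Equil      0.006228       4.859       4.034
  solve Keq expr → x = 0.001034; check Q = 3.4830e+05
Then add 0.03864 M of D.
Step 3:
                    D           X           L
  Initial     0.04487       4.859       4.034
  Change     -0.03849    -0.01925     0.05774
  Equil      0.006375        4.84       4.092
  solve Keq expr → x = 0.01925; check Q = 3.4830e+05

Direction: forward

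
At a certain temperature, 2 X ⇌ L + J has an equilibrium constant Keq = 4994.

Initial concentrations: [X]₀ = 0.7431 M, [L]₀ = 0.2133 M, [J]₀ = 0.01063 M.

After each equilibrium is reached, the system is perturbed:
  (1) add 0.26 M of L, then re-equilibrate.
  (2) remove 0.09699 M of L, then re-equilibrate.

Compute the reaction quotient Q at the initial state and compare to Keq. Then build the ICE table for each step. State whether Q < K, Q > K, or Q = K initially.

Q₀ = 0.004106 vs Keq = 4994 ⇒ Q<K, forward
Step 1:
                   X          L          J
  I           0.7431     0.2133    0.01063
  C          -0.7365     0.3682     0.3682
  E         0.006642     0.5815     0.3789
  solve Keq expr → x = 0.3682; check Q = 4994
Then add 0.26 M of L.
Step 2:
                   X          L          J
  I         0.006642     0.8415     0.3789
  C         0.001338 -6.6890e-04 -6.6890e-04
  E          0.00798     0.8409     0.3782
  solve Keq expr → x = -6.6890e-04; check Q = 4994
Then remove 0.09699 M of L.
Step 3:
                   X          L          J
  I          0.00798     0.7439     0.3782
  C       -4.7079e-04 2.3540e-04 2.3540e-04
  E         0.007509     0.7441     0.3784
  solve Keq expr → x = 2.3540e-04; check Q = 4994

Q₀ = 0.004106; Q < K (proceeds forward)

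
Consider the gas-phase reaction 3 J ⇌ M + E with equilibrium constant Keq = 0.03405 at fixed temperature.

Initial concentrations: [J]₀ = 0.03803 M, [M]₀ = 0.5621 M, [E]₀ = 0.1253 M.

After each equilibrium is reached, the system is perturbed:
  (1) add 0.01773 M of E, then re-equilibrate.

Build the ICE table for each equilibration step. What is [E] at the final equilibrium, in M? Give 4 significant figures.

Q₀ = 1281 vs Keq = 0.03405 ⇒ Q>K, reverse
Step 1:
                   J          M          E
  I          0.03803     0.5621     0.1253
  C           0.3612    -0.1204    -0.1204
  E           0.3992     0.4417   0.004905
  solve Keq expr → x = -0.1204; check Q = 0.03405
Then add 0.01773 M of E.
Step 2:
                   J          M          E
  I           0.3992     0.4417    0.02263
  C          0.04666   -0.01555   -0.01555
  E           0.4459     0.4262   0.007082
  solve Keq expr → x = -0.01555; check Q = 0.03405

[E]_eq = 0.007082 M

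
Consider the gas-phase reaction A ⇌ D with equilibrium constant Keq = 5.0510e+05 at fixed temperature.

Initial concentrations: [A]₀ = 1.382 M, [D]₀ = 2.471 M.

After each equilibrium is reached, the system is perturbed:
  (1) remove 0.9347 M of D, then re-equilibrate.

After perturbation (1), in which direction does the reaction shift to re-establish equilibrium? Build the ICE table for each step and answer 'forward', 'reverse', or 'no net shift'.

Q₀ = 1.788 vs Keq = 5.0510e+05 ⇒ Q<K, forward
Step 1:
                   A          D
  I            1.382      2.471
  C           -1.382      1.382
  E       7.6282e-06      3.853
  solve Keq expr → x = 1.382; check Q = 5.0510e+05
Then remove 0.9347 M of D.
Step 2:
                   A          D
  I       7.6282e-06      2.918
  C       -1.8505e-06 1.8505e-06
  E       5.7777e-06      2.918
  solve Keq expr → x = 1.8505e-06; check Q = 5.0510e+05

Direction: forward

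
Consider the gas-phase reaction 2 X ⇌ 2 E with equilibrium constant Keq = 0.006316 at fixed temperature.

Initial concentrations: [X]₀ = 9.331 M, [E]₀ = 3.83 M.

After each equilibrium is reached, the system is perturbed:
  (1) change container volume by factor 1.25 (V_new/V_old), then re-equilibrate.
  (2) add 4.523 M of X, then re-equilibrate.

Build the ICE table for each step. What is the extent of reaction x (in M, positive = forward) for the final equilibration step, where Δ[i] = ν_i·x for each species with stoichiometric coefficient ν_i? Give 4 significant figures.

x = 0.1665 M

Q₀ = 0.1685 vs Keq = 0.006316 ⇒ Q>K, reverse
Step 1:
                    X           E
  I             9.331        3.83
  C             2.861      -2.861
  E             12.19      0.9689
  solve Keq expr → x = -1.431; check Q = 0.006316
Then change container volume by factor 1.25 (V_new/V_old).
Step 2:
                    X           E
  I             9.754      0.7752
  C                 0           0
  E             9.754      0.7752
  solve Keq expr → x = 0; check Q = 0.006316
Then add 4.523 M of X.
Step 3:
                    X           E
  I             14.28      0.7752
  C            -0.333       0.333
  E             13.94       1.108
  solve Keq expr → x = 0.1665; check Q = 0.006316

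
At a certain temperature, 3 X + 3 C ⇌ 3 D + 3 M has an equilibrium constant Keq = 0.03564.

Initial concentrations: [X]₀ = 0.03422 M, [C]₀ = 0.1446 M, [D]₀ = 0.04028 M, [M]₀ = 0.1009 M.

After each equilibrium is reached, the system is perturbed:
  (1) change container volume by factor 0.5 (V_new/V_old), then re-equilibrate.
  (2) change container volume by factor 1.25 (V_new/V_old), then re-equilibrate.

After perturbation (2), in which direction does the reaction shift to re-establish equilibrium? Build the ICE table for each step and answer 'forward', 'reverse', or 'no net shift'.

Direction: no net shift

Q₀ = 0.5541 vs Keq = 0.03564 ⇒ Q>K, reverse
Step 1:
                   X          C          D          M
  I          0.03422     0.1446    0.04028     0.1009
  C          0.01272    0.01272   -0.01272   -0.01272
  E          0.04694     0.1573    0.02756    0.08818
  solve Keq expr → x = -0.00424; check Q = 0.03564
Then change container volume by factor 0.5 (V_new/V_old).
Step 2:
                   X          C          D          M
  I          0.09388     0.3146    0.05512     0.1764
  C                0          0          0          0
  E          0.09388     0.3146    0.05512     0.1764
  solve Keq expr → x = 0; check Q = 0.03564
Then change container volume by factor 1.25 (V_new/V_old).
Step 3:
                   X          C          D          M
  I           0.0751     0.2517     0.0441     0.1411
  C                0          0          0          0
  E           0.0751     0.2517     0.0441     0.1411
  solve Keq expr → x = 0; check Q = 0.03564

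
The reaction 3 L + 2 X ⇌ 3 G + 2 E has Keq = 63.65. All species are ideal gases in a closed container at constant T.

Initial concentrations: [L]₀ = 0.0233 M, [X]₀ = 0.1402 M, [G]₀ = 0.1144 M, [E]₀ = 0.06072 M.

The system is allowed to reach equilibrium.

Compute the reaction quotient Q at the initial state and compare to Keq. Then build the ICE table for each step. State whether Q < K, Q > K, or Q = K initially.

Q₀ = 22.2 vs Keq = 63.65 ⇒ Q<K, forward
Step 1:
                   L          X          G          E
  I           0.0233     0.1402     0.1144    0.06072
  C        -0.005205   -0.00347   0.005205    0.00347
  E          0.01809     0.1367     0.1196    0.06419
  solve Keq expr → x = 0.001735; check Q = 63.65

Q₀ = 22.2; Q < K (proceeds forward)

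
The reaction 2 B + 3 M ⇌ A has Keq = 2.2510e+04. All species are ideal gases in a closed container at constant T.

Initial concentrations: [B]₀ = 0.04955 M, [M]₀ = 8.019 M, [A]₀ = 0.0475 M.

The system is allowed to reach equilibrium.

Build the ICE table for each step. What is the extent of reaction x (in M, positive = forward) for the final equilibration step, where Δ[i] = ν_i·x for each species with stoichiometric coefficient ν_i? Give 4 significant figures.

Q₀ = 0.03752 vs Keq = 2.2510e+04 ⇒ Q<K, forward
Step 1:
                  B         M         A
  I         0.04955     8.019    0.0475
  C        -0.04947  -0.07421   0.02474
  E       7.9995e-05     7.945   0.07224
  solve Keq expr → x = 0.02474; check Q = 2.2510e+04

x = 0.02474 M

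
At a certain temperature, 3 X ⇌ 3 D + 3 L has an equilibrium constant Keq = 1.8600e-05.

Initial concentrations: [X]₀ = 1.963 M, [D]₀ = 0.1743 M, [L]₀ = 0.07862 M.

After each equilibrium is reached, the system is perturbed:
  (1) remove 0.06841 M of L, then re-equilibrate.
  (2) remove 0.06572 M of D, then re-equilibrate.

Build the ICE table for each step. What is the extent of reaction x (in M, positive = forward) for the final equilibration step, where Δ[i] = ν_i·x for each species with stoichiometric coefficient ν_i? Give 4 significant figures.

Q₀ = 3.4020e-07 vs Keq = 1.8600e-05 ⇒ Q<K, forward
Step 1:
                    X           D           L
  I             1.963      0.1743     0.07862
  C           -0.1008      0.1008      0.1008
  E             1.862      0.2751      0.1794
  solve Keq expr → x = 0.03359; check Q = 1.8600e-05
Then remove 0.06841 M of L.
Step 2:
                    X           D           L
  I             1.862      0.2751       0.111
  C          -0.04145     0.04145     0.04145
  E             1.821      0.3165      0.1524
  solve Keq expr → x = 0.01382; check Q = 1.8600e-05
Then remove 0.06572 M of D.
Step 3:
                    X           D           L
  I             1.821      0.2508      0.1524
  C          -0.02217     0.02217     0.02217
  E             1.799       0.273      0.1746
  solve Keq expr → x = 0.007389; check Q = 1.8600e-05

x = 0.007389 M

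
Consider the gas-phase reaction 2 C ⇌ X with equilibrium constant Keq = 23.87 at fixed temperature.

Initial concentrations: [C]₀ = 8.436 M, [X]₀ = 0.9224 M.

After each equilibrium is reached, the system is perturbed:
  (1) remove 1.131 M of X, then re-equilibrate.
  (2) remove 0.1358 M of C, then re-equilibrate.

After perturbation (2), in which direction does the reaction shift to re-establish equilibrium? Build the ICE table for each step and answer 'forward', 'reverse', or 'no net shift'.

Direction: reverse

Q₀ = 0.01296 vs Keq = 23.87 ⇒ Q<K, forward
Step 1:
                   C          X
  Initial      8.436     0.9224
  Change      -7.982      3.991
  Equil       0.4537      4.914
  solve Keq expr → x = 3.991; check Q = 23.87
Then remove 1.131 M of X.
Step 2:
                   C          X
  Initial     0.4537      3.783
  Change     -0.0542     0.0271
  Equil       0.3995       3.81
  solve Keq expr → x = 0.0271; check Q = 23.87
Then remove 0.1358 M of C.
Step 3:
                   C          X
  Initial     0.2637       3.81
  Change      0.1323   -0.06616
  Equil        0.396      3.743
  solve Keq expr → x = -0.06616; check Q = 23.87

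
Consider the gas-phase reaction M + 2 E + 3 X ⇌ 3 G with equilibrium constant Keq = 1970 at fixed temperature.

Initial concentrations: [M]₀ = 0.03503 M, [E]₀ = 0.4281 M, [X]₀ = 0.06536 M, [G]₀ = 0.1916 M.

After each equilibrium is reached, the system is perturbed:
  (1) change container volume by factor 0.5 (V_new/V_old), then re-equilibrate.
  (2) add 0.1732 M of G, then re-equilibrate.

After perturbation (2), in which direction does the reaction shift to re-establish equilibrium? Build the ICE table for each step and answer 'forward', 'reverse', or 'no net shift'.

Direction: reverse

Q₀ = 3924 vs Keq = 1970 ⇒ Q>K, reverse
Step 1:
                   M          E          X          G
  Initial    0.03503     0.4281    0.06536     0.1916
  Change    0.003232   0.006465   0.009697  -0.009697
  Equil      0.03826     0.4346    0.07506     0.1819
  solve Keq expr → x = -0.003232; check Q = 1970
Then change container volume by factor 0.5 (V_new/V_old).
Step 2:
                   M          E          X          G
  Initial    0.07652     0.8691     0.1501     0.3638
  Change    -0.01781   -0.03562   -0.05343    0.05343
  Equil      0.05872     0.8335    0.09669     0.4172
  solve Keq expr → x = 0.01781; check Q = 1970
Then add 0.1732 M of G.
Step 3:
                   M          E          X          G
  Initial    0.05872     0.8335    0.09669     0.5904
  Change    0.008788    0.01758    0.02636   -0.02636
  Equil       0.0675     0.8511     0.1231     0.5641
  solve Keq expr → x = -0.008788; check Q = 1970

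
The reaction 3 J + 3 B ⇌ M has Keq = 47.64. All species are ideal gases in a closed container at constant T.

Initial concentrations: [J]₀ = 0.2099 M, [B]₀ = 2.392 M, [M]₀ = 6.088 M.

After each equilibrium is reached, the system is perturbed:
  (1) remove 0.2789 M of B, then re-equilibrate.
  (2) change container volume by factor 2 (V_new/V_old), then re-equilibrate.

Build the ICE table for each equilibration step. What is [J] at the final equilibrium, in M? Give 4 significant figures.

Q₀ = 48.1 vs Keq = 47.64 ⇒ Q>K, reverse
Step 1:
                  J         B         M
  I          0.2099     2.392     6.088
  C       6.1806e-04 6.1806e-04 -2.0602e-04
  E          0.2105     2.393     6.088
  solve Keq expr → x = -2.0602e-04; check Q = 47.64
Then remove 0.2789 M of B.
Step 2:
                  J         B         M
  I          0.2105     2.114     6.088
  C          0.0249    0.0249 -0.008299
  E          0.2354     2.139     6.079
  solve Keq expr → x = -0.008299; check Q = 47.64
Then change container volume by factor 2 (V_new/V_old).
Step 3:
                  J         B         M
  I          0.1177     1.069      3.04
  C          0.1959    0.1959  -0.06529
  E          0.3136     1.265     2.974
  solve Keq expr → x = -0.06529; check Q = 47.64

[J]_eq = 0.3136 M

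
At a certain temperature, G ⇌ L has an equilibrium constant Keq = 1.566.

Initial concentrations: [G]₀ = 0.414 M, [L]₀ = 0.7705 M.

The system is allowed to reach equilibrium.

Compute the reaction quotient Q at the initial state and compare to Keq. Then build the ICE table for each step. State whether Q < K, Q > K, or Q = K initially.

Q₀ = 1.861; Q > K (proceeds reverse)

Q₀ = 1.861 vs Keq = 1.566 ⇒ Q>K, reverse
Step 1:
                  G         L
  Initial     0.414    0.7705
  Change    0.04761  -0.04761
  Equil      0.4616    0.7229
  solve Keq expr → x = -0.04761; check Q = 1.566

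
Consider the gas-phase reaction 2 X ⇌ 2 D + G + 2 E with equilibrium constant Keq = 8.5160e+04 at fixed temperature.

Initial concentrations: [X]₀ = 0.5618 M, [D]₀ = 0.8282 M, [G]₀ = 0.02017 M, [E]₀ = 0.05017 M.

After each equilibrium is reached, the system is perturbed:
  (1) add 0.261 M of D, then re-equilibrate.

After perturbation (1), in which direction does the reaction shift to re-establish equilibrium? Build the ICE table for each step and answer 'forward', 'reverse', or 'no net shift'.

Q₀ = 1.1033e-04 vs Keq = 8.5160e+04 ⇒ Q<K, forward
Step 1:
                  X         D         G         E
  I          0.5618    0.8282   0.02017   0.05017
  C         -0.5602    0.5602    0.2801    0.5602
  E        0.001591     1.388    0.3003    0.6104
  solve Keq expr → x = 0.2801; check Q = 8.5160e+04
Then add 0.261 M of D.
Step 2:
                  X         D         G         E
  I        0.001591     1.649    0.3003    0.6104
  C       2.9741e-04 -2.9741e-04 -1.4871e-04 -2.9741e-04
  E        0.001889     1.649    0.3001    0.6101
  solve Keq expr → x = -1.4871e-04; check Q = 8.5160e+04

Direction: reverse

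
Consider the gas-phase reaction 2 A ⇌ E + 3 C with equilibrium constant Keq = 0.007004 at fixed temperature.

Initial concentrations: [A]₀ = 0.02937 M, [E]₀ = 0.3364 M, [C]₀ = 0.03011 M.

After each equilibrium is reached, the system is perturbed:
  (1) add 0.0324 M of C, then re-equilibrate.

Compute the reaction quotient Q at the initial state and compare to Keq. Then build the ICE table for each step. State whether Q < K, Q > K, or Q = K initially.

Q₀ = 0.01065; Q > K (proceeds reverse)

Q₀ = 0.01065 vs Keq = 0.007004 ⇒ Q>K, reverse
Step 1:
                  A         E         C
  init      0.02937    0.3364   0.03011
  Δ        0.001866 -9.3303e-04 -0.002799
  eq        0.03124    0.3355   0.02731
  solve Keq expr → x = -9.3303e-04; check Q = 0.007004
Then add 0.0324 M of C.
Step 2:
                  A         E         C
  init      0.03124    0.3355   0.05971
  Δ         0.01572 -0.007862  -0.02359
  eq        0.04696    0.3276   0.03613
  solve Keq expr → x = -0.007862; check Q = 0.007004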